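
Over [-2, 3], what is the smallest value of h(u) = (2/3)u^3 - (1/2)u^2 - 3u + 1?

h'(u) = 2u^2 - u - 3, which vanishes at u = -1 and u = 3/2.
Evaluating at the critical points and endpoints: h(-2) = -1/3; h(-1) = 17/6; h(3/2) = -19/8; h(3) = 11/2.
Hence the absolute minimum is -19/8 at u = 3/2.

-19/8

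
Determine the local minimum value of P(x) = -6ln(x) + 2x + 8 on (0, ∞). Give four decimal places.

7.4083

P'(x) = -6/x + 2 = 0 gives x = 3.
P''(x) = 6/x², which is positive for x > 0, so this is a local minimum.
P(3) = -6·ln(3) + 6 + 8 ≈ 7.4083.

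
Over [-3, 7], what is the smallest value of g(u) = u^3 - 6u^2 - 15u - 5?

The derivative is 3u^2 - 12u - 15, which vanishes at u = -1 and u = 5.
Evaluating at the critical points and endpoints: g(-3) = -41,  g(-1) = 3,  g(5) = -105,  g(7) = -61.
So the minimum is g(5) = -105.

-105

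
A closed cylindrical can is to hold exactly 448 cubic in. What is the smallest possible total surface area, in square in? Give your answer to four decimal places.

With radius r and height h, πr²h = 448 so h = 448/(πr²), and S(r) = 2πr² + 2πrh = 2πr² + 2·448/r.
S'(r) = 4πr − 2·448/r² = 0 ⇒ r³ = 448/(2π), so r ≈ 4.1467 and h = 2r ≈ 8.2933.
S''(r) = 4π + 4·448/r³ > 0, so this is the minimum; S ≈ 324.1156.

324.1156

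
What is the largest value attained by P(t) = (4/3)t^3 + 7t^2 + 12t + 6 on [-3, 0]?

6

P'(t) = 4t^2 + 14t + 12, which vanishes at t = -2 and t = -3/2.
Candidates: P(-3) = -3; P(-2) = -2/3; P(-3/2) = -3/4; P(0) = 6.
Hence the absolute maximum is 6 at t = 0.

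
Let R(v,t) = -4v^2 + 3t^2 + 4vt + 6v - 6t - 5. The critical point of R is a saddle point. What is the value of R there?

-53/16

∂R/∂v = -8v + 4t + 6 = 0 and ∂R/∂t = 4v + 6t - 6 = 0, so (v, t) = (15/16, 3/8).
The Hessian has R_{vv} = -8, R_{tt} = 6, R_{vt} = 4, giving D = -64 < 0, so the point is a saddle point.
R(15/16, 3/8) = -53/16.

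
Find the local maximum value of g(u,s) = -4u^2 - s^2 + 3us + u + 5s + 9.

179/7

∂g/∂u = -8u + 3s + 1 = 0 and ∂g/∂s = 3u - 2s + 5 = 0, so (u, s) = (17/7, 43/7).
The Hessian has g_{uu} = -8, g_{ss} = -2, g_{us} = 3, giving D = 7 > 0 with g_{uu} < 0, so the point is a local maximum.
g(17/7, 43/7) = 179/7.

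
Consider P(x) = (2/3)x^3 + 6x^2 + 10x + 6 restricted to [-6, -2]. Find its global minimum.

14/3

P'(x) = 2x^2 + 12x + 10, whose only zero in [-6, -2] is x = -5.
Compare values at every candidate in [-6, -2]: P(-6) = 18; P(-5) = 68/3; P(-2) = 14/3.
So the minimum is P(-2) = 14/3.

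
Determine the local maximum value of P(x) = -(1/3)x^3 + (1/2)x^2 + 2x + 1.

Critical points: P'(x) = -x^2 + x + 2 vanishes at x = -1, 2.
Second-derivative test with P''(x) = -2x + 1: P''(-1) = 3 > 0 ⇒ local minimum; P''(2) = -3 < 0 ⇒ local maximum.
So the local maximum value is P(2) = 13/3.

13/3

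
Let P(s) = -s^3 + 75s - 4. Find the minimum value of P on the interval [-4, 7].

-240

The derivative is -3s^2 + 75, whose only zero in [-4, 7] is s = 5.
Candidates: P(-4) = -240; P(5) = 246; P(7) = 178.
So the minimum is P(-4) = -240.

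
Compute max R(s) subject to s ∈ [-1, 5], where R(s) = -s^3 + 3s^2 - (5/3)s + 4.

29/3

Differentiating, R'(s) = -3s^2 + 6s - 5/3; which vanishes at s = 1/3 and s = 5/3.
Candidates: R(-1) = 29/3; R(1/3) = 101/27; R(5/3) = 133/27; R(5) = -163/3.
The maximum over the interval is 29/3, attained at s = -1.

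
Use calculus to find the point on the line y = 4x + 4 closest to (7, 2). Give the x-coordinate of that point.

-1/17

Minimize D(x)^2 = (x - 7)^2 + (4x + 2)^2.
d/dx[D^2] = 2(x - 7) + 2·4·(4x + 2) = 0 ⇒ x = -1/17.
Then y = 64/17 and the distance is √(900/17) ≈ 7.2761.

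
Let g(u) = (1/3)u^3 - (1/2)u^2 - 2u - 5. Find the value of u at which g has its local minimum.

2

g'(u) = u^2 - u - 2. Setting g'(u) = 0 gives u ∈ {-1, 2}.
g''(u) = 2u - 1. g''(-1) = -3 < 0 ⇒ local maximum; g''(2) = 3 > 0 ⇒ local minimum.
So the local minimum value is g(2) = -25/3.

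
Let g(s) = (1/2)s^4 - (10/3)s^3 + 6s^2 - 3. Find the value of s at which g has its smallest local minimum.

0

g'(s) = 2s^3 - 10s^2 + 12s. Setting g'(s) = 0 gives s ∈ {0, 2, 3}.
g''(s) = 6s^2 - 20s + 12. g''(0) = 12 > 0 ⇒ local minimum; g''(2) = -4 < 0 ⇒ local maximum; g''(3) = 6 > 0 ⇒ local minimum.
Thus g has its smallest local minimum at s = 0, with value -3.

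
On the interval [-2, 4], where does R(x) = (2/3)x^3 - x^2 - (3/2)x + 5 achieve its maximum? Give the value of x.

4

The derivative is 2x^2 - 2x - 3/2, which vanishes at x = -1/2 and x = 3/2.
Evaluating at the critical points and endpoints: R(-2) = -4/3,  R(-1/2) = 65/12,  R(3/2) = 11/4,  R(4) = 77/3.
The maximum over the interval is 77/3, attained at x = 4.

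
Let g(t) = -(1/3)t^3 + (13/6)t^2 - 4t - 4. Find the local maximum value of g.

-11/2

g'(t) = -t^2 + (13/3)t - 4. Setting g'(t) = 0 gives t ∈ {4/3, 3}.
Second-derivative test with g''(t) = -2t + 13/3: g''(4/3) = 5/3 > 0 ⇒ local minimum; g''(3) = -5/3 < 0 ⇒ local maximum.
So the local maximum value is g(3) = -11/2.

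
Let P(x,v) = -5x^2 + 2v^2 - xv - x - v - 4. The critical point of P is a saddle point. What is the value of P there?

-166/41

∂P/∂x = -10x - v - 1 = 0 and ∂P/∂v = -x + 4v - 1 = 0, so (x, v) = (-5/41, 9/41).
The Hessian has P_{xx} = -10, P_{vv} = 4, P_{xv} = -1, giving D = -41 < 0, so the point is a saddle point.
P(-5/41, 9/41) = -166/41.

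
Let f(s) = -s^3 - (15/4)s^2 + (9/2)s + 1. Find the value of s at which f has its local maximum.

Critical points: f'(s) = -3s^2 - (15/2)s + 9/2 vanishes at s = -3, 1/2.
f''(s) = -6s - 15/2. f''(-3) = 21/2 > 0 ⇒ local minimum; f''(1/2) = -21/2 < 0 ⇒ local maximum.
The local maximum is f(1/2) = 35/16.

1/2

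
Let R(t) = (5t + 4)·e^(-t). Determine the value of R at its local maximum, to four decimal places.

R'(t) = 5·e^(-t) + (5t + 4)·(-1)·e^(-t) = (-5t + 1)·e^(-t). Since e^(-t) > 0, the only critical point is t = 1/5.
R''(1/5) has the same sign as -5 < 0, so this is a local maximum.
R(1/5) = (5)·e^(-1/5) ≈ 4.0937.

4.0937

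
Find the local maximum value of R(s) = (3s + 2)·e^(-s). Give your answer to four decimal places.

2.1496

Differentiating with the product rule gives R'(s) = (-3s + 1)·e^(-s). Since e^(-s) > 0, the only critical point is s = 1/3.
R''(1/3) has the same sign as -3 < 0, so this is a local maximum.
R(1/3) = (3)·e^(-1/3) ≈ 2.1496.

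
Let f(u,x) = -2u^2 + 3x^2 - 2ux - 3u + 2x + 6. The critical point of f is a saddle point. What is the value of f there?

25/4

∂f/∂u = -4u - 2x - 3 = 0 and ∂f/∂x = -2u + 6x + 2 = 0, so (u, x) = (-1/2, -1/2).
The Hessian has f_{uu} = -4, f_{xx} = 6, f_{ux} = -2, giving D = -28 < 0, so the point is a saddle point.
f(-1/2, -1/2) = 25/4.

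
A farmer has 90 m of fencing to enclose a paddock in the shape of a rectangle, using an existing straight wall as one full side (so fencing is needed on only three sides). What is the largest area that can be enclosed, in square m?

2025/2

Let the sides perpendicular to the wall have length x and the parallel side y, so 2x + y = 90 and the area is A = xy = x(90 − 2x).
A'(x) = 90 − 4x = 0 gives x = 45/2, and A''(x) = −4 < 0 confirms a maximum.
Then y = 90 − 2·45/2 = 45 and A = 2025/2.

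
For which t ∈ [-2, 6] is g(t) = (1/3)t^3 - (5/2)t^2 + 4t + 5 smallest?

-2

Differentiating, g'(t) = t^2 - 5t + 4; which vanishes at t = 1 and t = 4.
Evaluating at the critical points and endpoints: g(-2) = -47/3, g(1) = 41/6, g(4) = 7/3, g(6) = 11.
Hence the absolute minimum is -47/3 at t = -2.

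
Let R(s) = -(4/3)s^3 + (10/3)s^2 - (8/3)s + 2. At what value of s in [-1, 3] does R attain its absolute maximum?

The derivative is -4s^2 + (20/3)s - 8/3, which vanishes at s = 2/3 and s = 1.
Candidates: R(-1) = 28/3; R(2/3) = 106/81; R(1) = 4/3; R(3) = -12.
So the maximum is R(-1) = 28/3.

-1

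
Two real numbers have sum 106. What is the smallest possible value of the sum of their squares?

With a + b = 106, a^2 + b^2 = a^2 + (106 − a)^2.
The derivative 2a − 2(106 − a) = 4a − 212 vanishes at a = 53; second derivative 4 > 0, a minimum.
The minimum is 2·(53)^2 = 5618.

5618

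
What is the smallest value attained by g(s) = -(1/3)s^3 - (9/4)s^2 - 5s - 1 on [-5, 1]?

The derivative is -s^2 - (9/2)s - 5, which vanishes at s = -5/2 and s = -2.
Compare values at every candidate in [-5, 1]: g(-5) = 113/12, g(-5/2) = 127/48, g(-2) = 8/3, g(1) = -103/12.
The minimum over the interval is -103/12, attained at s = 1.

-103/12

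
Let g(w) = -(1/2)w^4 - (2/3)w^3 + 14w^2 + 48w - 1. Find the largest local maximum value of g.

733/3

g'(w) = -2w^3 - 2w^2 + 28w + 48 = 0 at w = -3, -2, 4.
Second-derivative test with g''(w) = -6w^2 - 4w + 28: g''(-3) = -14 < 0 ⇒ local maximum; g''(-2) = 12 > 0 ⇒ local minimum; g''(4) = -84 < 0 ⇒ local maximum.
So the largest local maximum value is g(4) = 733/3.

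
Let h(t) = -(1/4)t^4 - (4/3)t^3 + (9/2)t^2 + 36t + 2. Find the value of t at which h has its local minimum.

-3

h'(t) = -t^3 - 4t^2 + 9t + 36 = 0 at t = -4, -3, 3.
Second-derivative test with h''(t) = -3t^2 - 8t + 9: h''(-4) = -7 < 0 ⇒ local maximum; h''(-3) = 6 > 0 ⇒ local minimum; h''(3) = -42 < 0 ⇒ local maximum.
The local minimum is h(-3) = -199/4.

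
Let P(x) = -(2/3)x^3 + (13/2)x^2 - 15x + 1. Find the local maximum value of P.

P'(x) = -2x^2 + 13x - 15 = 0 at x = 3/2, 5.
P''(x) = -4x + 13. P''(3/2) = 7 > 0 ⇒ local minimum; P''(5) = -7 < 0 ⇒ local maximum.
So the local maximum value is P(5) = 31/6.

31/6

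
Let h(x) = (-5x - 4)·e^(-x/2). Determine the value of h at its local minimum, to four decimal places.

-5.4881

h'(x) = (-5)·e^(-x/2) + (-5x - 4)·(-1/2)·e^(-x/2) = ((5/2)x - 3)·e^(-x/2). Since e^(-x/2) > 0, the only critical point is x = 6/5.
h''(6/5) has the same sign as 5/2 > 0, so this is a local minimum.
h(6/5) = (-10)·e^(-3/5) ≈ -5.4881.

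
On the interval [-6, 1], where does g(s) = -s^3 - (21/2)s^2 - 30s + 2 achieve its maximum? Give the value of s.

g'(s) = -3s^2 - 21s - 30, which vanishes at s = -5 and s = -2.
Evaluating at the critical points and endpoints: g(-6) = 20, g(-5) = 29/2, g(-2) = 28, g(1) = -79/2.
So the maximum is g(-2) = 28.

-2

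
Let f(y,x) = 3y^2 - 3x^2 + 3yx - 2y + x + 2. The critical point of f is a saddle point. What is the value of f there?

29/15

∂f/∂y = 6y + 3x - 2 = 0 and ∂f/∂x = 3y - 6x + 1 = 0, so (y, x) = (1/5, 4/15).
The Hessian has f_{yy} = 6, f_{xx} = -6, f_{yx} = 3, giving D = -45 < 0, so the point is a saddle point.
f(1/5, 4/15) = 29/15.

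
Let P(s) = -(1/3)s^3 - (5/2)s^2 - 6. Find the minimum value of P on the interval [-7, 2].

Differentiating, P'(s) = -s^2 - 5s; which vanishes at s = -5 and s = 0.
Compare values at every candidate in [-7, 2]: P(-7) = -85/6,  P(-5) = -161/6,  P(0) = -6,  P(2) = -56/3.
The minimum over the interval is -161/6, attained at s = -5.

-161/6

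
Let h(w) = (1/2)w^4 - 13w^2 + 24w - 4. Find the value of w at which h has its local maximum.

1

Critical points: h'(w) = 2w^3 - 26w + 24 vanishes at w = -4, 1, 3.
Since h''(w) = 6w^2 - 26, we get h''(-4) = 70 > 0 ⇒ local minimum; h''(1) = -20 < 0 ⇒ local maximum; h''(3) = 28 > 0 ⇒ local minimum.
So the local maximum value is h(1) = 15/2.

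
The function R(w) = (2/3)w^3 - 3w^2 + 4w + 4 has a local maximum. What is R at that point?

Critical points: R'(w) = 2w^2 - 6w + 4 vanishes at w = 1, 2.
Second-derivative test with R''(w) = 4w - 6: R''(1) = -2 < 0 ⇒ local maximum; R''(2) = 2 > 0 ⇒ local minimum.
Thus R has its local maximum at w = 1, with value 17/3.

17/3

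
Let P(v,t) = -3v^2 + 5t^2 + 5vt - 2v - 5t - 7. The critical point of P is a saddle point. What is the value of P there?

∂P/∂v = -6v + 5t - 2 = 0 and ∂P/∂t = 5v + 10t - 5 = 0, so (v, t) = (1/17, 8/17).
The Hessian has P_{vv} = -6, P_{tt} = 10, P_{vt} = 5, giving D = -85 < 0, so the point is a saddle point.
P(1/17, 8/17) = -140/17.

-140/17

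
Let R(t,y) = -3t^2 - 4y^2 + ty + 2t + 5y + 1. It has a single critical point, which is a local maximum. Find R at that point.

148/47

∂R/∂t = -6t + y + 2 = 0 and ∂R/∂y = t - 8y + 5 = 0, so (t, y) = (21/47, 32/47).
The Hessian has R_{tt} = -6, R_{yy} = -8, R_{ty} = 1, giving D = 47 > 0 with R_{tt} < 0, so the point is a local maximum.
R(21/47, 32/47) = 148/47.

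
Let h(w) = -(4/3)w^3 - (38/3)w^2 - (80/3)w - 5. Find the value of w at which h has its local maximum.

Critical points: h'(w) = -4w^2 - (76/3)w - 80/3 vanishes at w = -5, -4/3.
Since h''(w) = -8w - 76/3, we get h''(-5) = 44/3 > 0 ⇒ local minimum; h''(-4/3) = -44/3 < 0 ⇒ local maximum.
The local maximum is h(-4/3) = 907/81.

-4/3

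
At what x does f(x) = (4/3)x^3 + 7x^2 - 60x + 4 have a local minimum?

5/2

f'(x) = 4x^2 + 14x - 60 = 0 at x = -6, 5/2.
Since f''(x) = 8x + 14, we get f''(-6) = -34 < 0 ⇒ local maximum; f''(5/2) = 34 > 0 ⇒ local minimum.
So the local minimum value is f(5/2) = -977/12.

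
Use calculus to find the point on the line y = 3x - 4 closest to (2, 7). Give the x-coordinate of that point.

7/2

Minimize D(x)^2 = (x - 2)^2 + (3x - 11)^2.
d/dx[D^2] = 2(x - 2) + 2·3·(3x - 11) = 0 ⇒ x = 7/2.
Then y = 13/2 and the distance is √(5/2) ≈ 1.5811.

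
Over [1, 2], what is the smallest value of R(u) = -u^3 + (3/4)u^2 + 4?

Differentiating, R'(u) = -3u^2 + (3/2)u; which has no zeros in [1, 2].
Evaluating at the critical points and endpoints: R(1) = 15/4; R(2) = -1.
So the minimum is R(2) = -1.

-1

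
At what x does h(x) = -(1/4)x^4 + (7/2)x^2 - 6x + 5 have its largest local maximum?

h'(x) = -x^3 + 7x - 6. Setting h'(x) = 0 gives x ∈ {-3, 1, 2}.
Second-derivative test with h''(x) = -3x^2 + 7: h''(-3) = -20 < 0 ⇒ local maximum; h''(1) = 4 > 0 ⇒ local minimum; h''(2) = -5 < 0 ⇒ local maximum.
So the largest local maximum value is h(-3) = 137/4.

-3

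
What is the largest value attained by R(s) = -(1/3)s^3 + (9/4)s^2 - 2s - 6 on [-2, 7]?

29/3

Differentiating, R'(s) = -s^2 + (9/2)s - 2; which vanishes at s = 1/2 and s = 4.
Compare values at every candidate in [-2, 7]: R(-2) = 29/3; R(1/2) = -311/48; R(4) = 2/3; R(7) = -289/12.
The maximum over the interval is 29/3, attained at s = -2.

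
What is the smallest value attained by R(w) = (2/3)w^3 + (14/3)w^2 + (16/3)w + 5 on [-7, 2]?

R'(w) = 2w^2 + (28/3)w + 16/3, which vanishes at w = -4 and w = -2/3.
Candidates: R(-7) = -97/3; R(-4) = 47/3; R(-2/3) = 269/81; R(2) = 119/3.
The minimum over the interval is -97/3, attained at w = -7.

-97/3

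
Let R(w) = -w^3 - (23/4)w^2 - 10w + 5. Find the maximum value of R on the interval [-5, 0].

The derivative is -3w^2 - (23/2)w - 10, which vanishes at w = -5/2 and w = -4/3.
Compare values at every candidate in [-5, 0]: R(-5) = 145/4; R(-5/2) = 155/16; R(-4/3) = 283/27; R(0) = 5.
The maximum over the interval is 145/4, attained at w = -5.

145/4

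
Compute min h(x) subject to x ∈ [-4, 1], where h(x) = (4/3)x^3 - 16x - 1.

-67/3

h'(x) = 4x^2 - 16, whose only zero in [-4, 1] is x = -2.
Compare values at every candidate in [-4, 1]: h(-4) = -67/3, h(-2) = 61/3, h(1) = -47/3.
Hence the absolute minimum is -67/3 at x = -4.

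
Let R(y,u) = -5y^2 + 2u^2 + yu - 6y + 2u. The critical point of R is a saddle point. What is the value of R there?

64/41

∂R/∂y = -10y + u - 6 = 0 and ∂R/∂u = y + 4u + 2 = 0, so (y, u) = (-26/41, -14/41).
The Hessian has R_{yy} = -10, R_{uu} = 4, R_{yu} = 1, giving D = -41 < 0, so the point is a saddle point.
R(-26/41, -14/41) = 64/41.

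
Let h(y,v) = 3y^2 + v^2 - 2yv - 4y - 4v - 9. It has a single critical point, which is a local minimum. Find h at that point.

∂h/∂y = 6y - 2v - 4 = 0 and ∂h/∂v = -2y + 2v - 4 = 0, so (y, v) = (2, 4).
The Hessian has h_{yy} = 6, h_{vv} = 2, h_{yv} = -2, giving D = 8 > 0 with h_{yy} > 0, so the point is a local minimum.
h(2, 4) = -21.

-21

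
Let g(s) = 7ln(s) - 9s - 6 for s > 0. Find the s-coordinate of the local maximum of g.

g'(s) = 7/s − 9 = 0 gives s = 7/9.
g''(s) = -7/s², which is negative for s > 0, so this is a local maximum.
g(7/9) = 7·ln(7/9) - 7 - 6 ≈ -14.7592.

7/9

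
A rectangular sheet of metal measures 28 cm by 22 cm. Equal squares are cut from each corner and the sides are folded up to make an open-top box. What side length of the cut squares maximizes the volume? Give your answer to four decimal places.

With cut size x, the volume is V(x) = x(28 − 2x)(22 − 2x) for 0 < x < 11.
V'(x) = 12x^2 − 200x + 616. Setting V'(x) = 0 gives x ≈ 4.0776 (the root in (0, 11)).
V''(x) = 24x − 200 is negative there, so this is the maximum; V ≈ 1120.3095.

4.0776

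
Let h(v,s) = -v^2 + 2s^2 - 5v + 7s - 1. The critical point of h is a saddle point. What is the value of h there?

-7/8

∂h/∂v = -2v - 5 = 0 and ∂h/∂s = 4s + 7 = 0, so (v, s) = (-5/2, -7/4).
The Hessian has h_{vv} = -2, h_{ss} = 4, h_{vs} = 0, giving D = -8 < 0, so the point is a saddle point.
h(-5/2, -7/4) = -7/8.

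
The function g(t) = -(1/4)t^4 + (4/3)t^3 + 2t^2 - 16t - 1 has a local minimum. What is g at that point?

-55/3

g'(t) = -t^3 + 4t^2 + 4t - 16 = 0 at t = -2, 2, 4.
Since g''(t) = -3t^2 + 8t + 4, we get g''(-2) = -24 < 0 ⇒ local maximum; g''(2) = 8 > 0 ⇒ local minimum; g''(4) = -12 < 0 ⇒ local maximum.
The local minimum is g(2) = -55/3.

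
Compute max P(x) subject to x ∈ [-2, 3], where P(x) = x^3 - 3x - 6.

12

The derivative is 3x^2 - 3, which vanishes at x = -1 and x = 1.
Compare values at every candidate in [-2, 3]: P(-2) = -8,  P(-1) = -4,  P(1) = -8,  P(3) = 12.
So the maximum is P(3) = 12.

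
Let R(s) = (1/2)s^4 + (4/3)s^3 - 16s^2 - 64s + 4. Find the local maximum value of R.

R'(s) = 2s^3 + 4s^2 - 32s - 64 = 0 at s = -4, -2, 4.
Since R''(s) = 6s^2 + 8s - 32, we get R''(-4) = 32 > 0 ⇒ local minimum; R''(-2) = -24 < 0 ⇒ local maximum; R''(4) = 96 > 0 ⇒ local minimum.
Thus R has its local maximum at s = -2, with value 196/3.

196/3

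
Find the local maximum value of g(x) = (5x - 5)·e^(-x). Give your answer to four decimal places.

g'(x) = 5·e^(-x) + (5x - 5)·(-1)·e^(-x) = (-5x + 10)·e^(-x). Since e^(-x) > 0, the only critical point is x = 2.
g''(2) has the same sign as -5 < 0, so this is a local maximum.
g(2) = (5)·e^(-2) ≈ 0.6767.

0.6767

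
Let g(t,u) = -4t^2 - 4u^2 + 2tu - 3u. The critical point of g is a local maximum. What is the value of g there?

∂g/∂t = -8t + 2u = 0 and ∂g/∂u = 2t - 8u - 3 = 0, so (t, u) = (-1/10, -2/5).
The Hessian has g_{tt} = -8, g_{uu} = -8, g_{tu} = 2, giving D = 60 > 0 with g_{tt} < 0, so the point is a local maximum.
g(-1/10, -2/5) = 3/5.

3/5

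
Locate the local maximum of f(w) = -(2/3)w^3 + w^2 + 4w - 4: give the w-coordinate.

f'(w) = -2w^2 + 2w + 4. Setting f'(w) = 0 gives w ∈ {-1, 2}.
f''(w) = -4w + 2. f''(-1) = 6 > 0 ⇒ local minimum; f''(2) = -6 < 0 ⇒ local maximum.
So the local maximum value is f(2) = 8/3.

2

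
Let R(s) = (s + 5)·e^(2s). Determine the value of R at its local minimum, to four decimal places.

R'(s) = 1·e^(2s) + (s + 5)·2·e^(2s) = (2s + 11)·e^(2s). Since e^(2s) > 0, the only critical point is s = -11/2.
R''(-11/2) has the same sign as 2 > 0, so this is a local minimum.
R(-11/2) = (-1/2)·e^(-11) ≈ -0.0000.

-0.0000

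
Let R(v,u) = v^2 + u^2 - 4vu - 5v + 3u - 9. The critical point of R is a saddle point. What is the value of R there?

∂R/∂v = 2v - 4u - 5 = 0 and ∂R/∂u = -4v + 2u + 3 = 0, so (v, u) = (1/6, -7/6).
The Hessian has R_{vv} = 2, R_{uu} = 2, R_{vu} = -4, giving D = -12 < 0, so the point is a saddle point.
R(1/6, -7/6) = -67/6.

-67/6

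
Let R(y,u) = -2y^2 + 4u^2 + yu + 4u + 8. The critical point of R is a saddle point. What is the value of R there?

∂R/∂y = -4y + u = 0 and ∂R/∂u = y + 8u + 4 = 0, so (y, u) = (-4/33, -16/33).
The Hessian has R_{yy} = -4, R_{uu} = 8, R_{yu} = 1, giving D = -33 < 0, so the point is a saddle point.
R(-4/33, -16/33) = 232/33.

232/33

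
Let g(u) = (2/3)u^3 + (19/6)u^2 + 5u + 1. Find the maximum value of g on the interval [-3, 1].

59/6

Differentiating, g'(u) = 2u^2 + (19/3)u + 5; which vanishes at u = -5/3 and u = -3/2.
Evaluating at the critical points and endpoints: g(-3) = -7/2; g(-5/3) = -263/162; g(-3/2) = -13/8; g(1) = 59/6.
So the maximum is g(1) = 59/6.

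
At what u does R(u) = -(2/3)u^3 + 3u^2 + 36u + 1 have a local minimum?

R'(u) = -2u^2 + 6u + 36 = 0 at u = -3, 6.
Since R''(u) = -4u + 6, we get R''(-3) = 18 > 0 ⇒ local minimum; R''(6) = -18 < 0 ⇒ local maximum.
So the local minimum value is R(-3) = -62.

-3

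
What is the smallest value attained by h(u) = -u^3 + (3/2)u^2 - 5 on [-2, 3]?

-37/2

Differentiating, h'(u) = -3u^2 + 3u; which vanishes at u = 0 and u = 1.
Compare values at every candidate in [-2, 3]: h(-2) = 9,  h(0) = -5,  h(1) = -9/2,  h(3) = -37/2.
So the minimum is h(3) = -37/2.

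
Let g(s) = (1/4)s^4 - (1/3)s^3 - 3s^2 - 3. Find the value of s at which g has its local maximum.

Critical points: g'(s) = s^3 - s^2 - 6s vanishes at s = -2, 0, 3.
Since g''(s) = 3s^2 - 2s - 6, we get g''(-2) = 10 > 0 ⇒ local minimum; g''(0) = -6 < 0 ⇒ local maximum; g''(3) = 15 > 0 ⇒ local minimum.
Thus g has its local maximum at s = 0, with value -3.

0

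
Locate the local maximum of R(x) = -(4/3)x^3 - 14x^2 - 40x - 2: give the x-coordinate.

R'(x) = -4x^2 - 28x - 40. Setting R'(x) = 0 gives x ∈ {-5, -2}.
Second-derivative test with R''(x) = -8x - 28: R''(-5) = 12 > 0 ⇒ local minimum; R''(-2) = -12 < 0 ⇒ local maximum.
Thus R has its local maximum at x = -2, with value 98/3.

-2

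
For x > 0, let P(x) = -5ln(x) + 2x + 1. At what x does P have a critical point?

5/2

P'(x) = -5/x + 2 = 0 gives x = 5/2.
P''(x) = 5/x², which is positive for x > 0, so this is a local minimum.
P(5/2) = -5·ln(5/2) + 5 + 1 ≈ 1.4185.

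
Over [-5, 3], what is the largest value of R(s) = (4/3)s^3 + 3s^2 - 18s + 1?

Differentiating, R'(s) = 4s^2 + 6s - 18; which vanishes at s = -3 and s = 3/2.
Candidates: R(-5) = -2/3, R(-3) = 46, R(3/2) = -59/4, R(3) = 10.
So the maximum is R(-3) = 46.

46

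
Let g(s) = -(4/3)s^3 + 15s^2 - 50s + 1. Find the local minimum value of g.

g'(s) = -4s^2 + 30s - 50 = 0 at s = 5/2, 5.
Since g''(s) = -8s + 30, we get g''(5/2) = 10 > 0 ⇒ local minimum; g''(5) = -10 < 0 ⇒ local maximum.
The local minimum is g(5/2) = -613/12.

-613/12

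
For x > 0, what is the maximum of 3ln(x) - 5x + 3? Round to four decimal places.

-1.5325

f'(x) = 3/x − 5 = 0 gives x = 3/5.
f''(x) = -3/x², which is negative for x > 0, so this is a local maximum.
f(3/5) = 3·ln(3/5) - 3 + 3 ≈ -1.5325.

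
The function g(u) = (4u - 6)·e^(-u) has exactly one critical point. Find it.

5/2

Differentiating with the product rule gives g'(u) = (-4u + 10)·e^(-u). Since e^(-u) > 0, the only critical point is u = 5/2.
g''(5/2) has the same sign as -4 < 0, so this is a local maximum.
g(5/2) = (4)·e^(-5/2) ≈ 0.3283.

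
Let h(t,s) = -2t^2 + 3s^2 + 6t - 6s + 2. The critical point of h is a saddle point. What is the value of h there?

7/2

∂h/∂t = -4t + 6 = 0 and ∂h/∂s = 6s - 6 = 0, so (t, s) = (3/2, 1).
The Hessian has h_{tt} = -4, h_{ss} = 6, h_{ts} = 0, giving D = -24 < 0, so the point is a saddle point.
h(3/2, 1) = 7/2.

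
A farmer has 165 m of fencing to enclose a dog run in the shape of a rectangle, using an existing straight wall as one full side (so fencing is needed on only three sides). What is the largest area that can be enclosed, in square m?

Let the sides perpendicular to the wall have length x and the parallel side y, so 2x + y = 165 and the area is A = xy = x(165 − 2x).
A'(x) = 165 − 4x = 0 gives x = 165/4, and A''(x) = −4 < 0 confirms a maximum.
Then y = 165 − 2·165/4 = 165/2 and A = 27225/8.

27225/8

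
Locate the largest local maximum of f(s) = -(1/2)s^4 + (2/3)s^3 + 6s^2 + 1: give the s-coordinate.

Critical points: f'(s) = -2s^3 + 2s^2 + 12s vanishes at s = -2, 0, 3.
Since f''(s) = -6s^2 + 4s + 12, we get f''(-2) = -20 < 0 ⇒ local maximum; f''(0) = 12 > 0 ⇒ local minimum; f''(3) = -30 < 0 ⇒ local maximum.
So the largest local maximum value is f(3) = 65/2.

3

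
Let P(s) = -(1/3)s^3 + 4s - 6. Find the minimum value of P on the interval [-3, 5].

-83/3

P'(s) = -s^2 + 4, which vanishes at s = -2 and s = 2.
Candidates: P(-3) = -9, P(-2) = -34/3, P(2) = -2/3, P(5) = -83/3.
Hence the absolute minimum is -83/3 at s = 5.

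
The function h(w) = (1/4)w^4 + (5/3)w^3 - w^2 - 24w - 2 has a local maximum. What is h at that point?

h'(w) = w^3 + 5w^2 - 2w - 24 = 0 at w = -4, -3, 2.
Second-derivative test with h''(w) = 3w^2 + 10w - 2: h''(-4) = 6 > 0 ⇒ local minimum; h''(-3) = -5 < 0 ⇒ local maximum; h''(2) = 30 > 0 ⇒ local minimum.
So the local maximum value is h(-3) = 145/4.

145/4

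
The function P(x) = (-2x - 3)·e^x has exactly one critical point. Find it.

-5/2

P'(x) = (-2)·e^x + (-2x - 3)·1·e^x = (-2x - 5)·e^x. Since e^x > 0, the only critical point is x = -5/2.
P''(-5/2) has the same sign as -2 < 0, so this is a local maximum.
P(-5/2) = (2)·e^(-5/2) ≈ 0.1642.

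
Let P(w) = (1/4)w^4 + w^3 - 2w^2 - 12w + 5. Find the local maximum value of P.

P'(w) = w^3 + 3w^2 - 4w - 12 = 0 at w = -3, -2, 2.
Since P''(w) = 3w^2 + 6w - 4, we get P''(-3) = 5 > 0 ⇒ local minimum; P''(-2) = -4 < 0 ⇒ local maximum; P''(2) = 20 > 0 ⇒ local minimum.
The local maximum is P(-2) = 17.

17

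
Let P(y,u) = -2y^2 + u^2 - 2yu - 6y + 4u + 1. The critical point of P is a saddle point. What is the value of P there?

∂P/∂y = -4y - 2u - 6 = 0 and ∂P/∂u = -2y + 2u + 4 = 0, so (y, u) = (-1/3, -7/3).
The Hessian has P_{yy} = -4, P_{uu} = 2, P_{yu} = -2, giving D = -12 < 0, so the point is a saddle point.
P(-1/3, -7/3) = -8/3.

-8/3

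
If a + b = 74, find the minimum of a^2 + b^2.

With a + b = 74, a^2 + b^2 = a^2 + (74 − a)^2.
The derivative 2a − 2(74 − a) = 4a − 148 vanishes at a = 37; second derivative 4 > 0, a minimum.
The minimum is 2·(37)^2 = 2738.

2738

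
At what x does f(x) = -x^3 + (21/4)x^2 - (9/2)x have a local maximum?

3

f'(x) = -3x^2 + (21/2)x - 9/2 = 0 at x = 1/2, 3.
Second-derivative test with f''(x) = -6x + 21/2: f''(1/2) = 15/2 > 0 ⇒ local minimum; f''(3) = -15/2 < 0 ⇒ local maximum.
The local maximum is f(3) = 27/4.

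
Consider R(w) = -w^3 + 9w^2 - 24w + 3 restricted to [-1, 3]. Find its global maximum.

37

R'(w) = -3w^2 + 18w - 24, whose only zero in [-1, 3] is w = 2.
Candidates: R(-1) = 37; R(2) = -17; R(3) = -15.
Hence the absolute maximum is 37 at w = -1.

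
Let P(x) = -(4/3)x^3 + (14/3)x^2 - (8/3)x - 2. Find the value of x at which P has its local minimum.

Critical points: P'(x) = -4x^2 + (28/3)x - 8/3 vanishes at x = 1/3, 2.
Since P''(x) = -8x + 28/3, we get P''(1/3) = 20/3 > 0 ⇒ local minimum; P''(2) = -20/3 < 0 ⇒ local maximum.
The local minimum is P(1/3) = -196/81.

1/3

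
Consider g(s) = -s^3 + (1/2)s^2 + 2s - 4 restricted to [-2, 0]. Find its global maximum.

The derivative is -3s^2 + s + 2, whose only zero in [-2, 0] is s = -2/3.
Evaluating at the critical points and endpoints: g(-2) = 2, g(-2/3) = -130/27, g(0) = -4.
Hence the absolute maximum is 2 at s = -2.

2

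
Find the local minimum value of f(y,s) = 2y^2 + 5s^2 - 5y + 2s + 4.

27/40

∂f/∂y = 4y - 5 = 0 and ∂f/∂s = 10s + 2 = 0, so (y, s) = (5/4, -1/5).
The Hessian has f_{yy} = 4, f_{ss} = 10, f_{ys} = 0, giving D = 40 > 0 with f_{yy} > 0, so the point is a local minimum.
f(5/4, -1/5) = 27/40.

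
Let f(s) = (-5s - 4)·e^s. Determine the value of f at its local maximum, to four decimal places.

0.8265

By the product rule, f'(s) = (-5s - 9)·e^s. Since e^s > 0, the only critical point is s = -9/5.
f''(-9/5) has the same sign as -5 < 0, so this is a local maximum.
f(-9/5) = (5)·e^(-9/5) ≈ 0.8265.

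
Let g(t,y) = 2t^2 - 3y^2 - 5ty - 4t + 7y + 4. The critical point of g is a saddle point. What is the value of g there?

∂g/∂t = 4t - 5y - 4 = 0 and ∂g/∂y = -5t - 6y + 7 = 0, so (t, y) = (59/49, 8/49).
The Hessian has g_{tt} = 4, g_{yy} = -6, g_{ty} = -5, giving D = -49 < 0, so the point is a saddle point.
g(59/49, 8/49) = 106/49.

106/49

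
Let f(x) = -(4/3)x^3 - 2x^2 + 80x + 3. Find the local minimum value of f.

f'(x) = -4x^2 - 4x + 80 = 0 at x = -5, 4.
Second-derivative test with f''(x) = -8x - 4: f''(-5) = 36 > 0 ⇒ local minimum; f''(4) = -36 < 0 ⇒ local maximum.
The local minimum is f(-5) = -841/3.

-841/3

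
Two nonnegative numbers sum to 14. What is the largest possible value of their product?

49

With x + y = 14, the product is P(x) = x(14 − x).
P'(x) = 14 − 2x = 0 gives x = 7; P'' = −2 < 0, so this is the maximum.
P = 7·7 = 49.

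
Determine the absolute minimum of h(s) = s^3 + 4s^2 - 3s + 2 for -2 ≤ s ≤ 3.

40/27

The derivative is 3s^2 + 8s - 3, whose only zero in [-2, 3] is s = 1/3.
Candidates: h(-2) = 16; h(1/3) = 40/27; h(3) = 56.
Hence the absolute minimum is 40/27 at s = 1/3.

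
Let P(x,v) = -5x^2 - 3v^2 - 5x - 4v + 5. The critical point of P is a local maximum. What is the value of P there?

91/12

∂P/∂x = -10x - 5 = 0 and ∂P/∂v = -6v - 4 = 0, so (x, v) = (-1/2, -2/3).
The Hessian has P_{xx} = -10, P_{vv} = -6, P_{xv} = 0, giving D = 60 > 0 with P_{xx} < 0, so the point is a local maximum.
P(-1/2, -2/3) = 91/12.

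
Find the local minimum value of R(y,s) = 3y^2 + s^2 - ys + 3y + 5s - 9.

∂R/∂y = 6y - s + 3 = 0 and ∂R/∂s = -y + 2s + 5 = 0, so (y, s) = (-1, -3).
The Hessian has R_{yy} = 6, R_{ss} = 2, R_{ys} = -1, giving D = 11 > 0 with R_{yy} > 0, so the point is a local minimum.
R(-1, -3) = -18.

-18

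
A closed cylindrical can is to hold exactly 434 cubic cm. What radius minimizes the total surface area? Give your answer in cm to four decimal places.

4.1030

With radius r and height h, πr²h = 434 so h = 434/(πr²), and S(r) = 2πr² + 2πrh = 2πr² + 2·434/r.
S'(r) = 4πr − 2·434/r² = 0 ⇒ r³ = 434/(2π), so r ≈ 4.1030 and h = 2r ≈ 8.2060.
S''(r) = 4π + 4·434/r³ > 0, so this is the minimum; S ≈ 317.3275.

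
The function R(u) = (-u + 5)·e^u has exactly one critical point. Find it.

Differentiating with the product rule gives R'(u) = (-u + 4)·e^u. Since e^u > 0, the only critical point is u = 4.
R''(4) has the same sign as -1 < 0, so this is a local maximum.
R(4) = (1)·e^(4) ≈ 54.5982.

4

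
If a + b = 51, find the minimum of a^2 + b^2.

2601/2

With a + b = 51, a^2 + b^2 = a^2 + (51 − a)^2.
The derivative 2a − 2(51 − a) = 4a − 102 vanishes at a = 51/2; second derivative 4 > 0, a minimum.
The minimum is 2·(51/2)^2 = 2601/2.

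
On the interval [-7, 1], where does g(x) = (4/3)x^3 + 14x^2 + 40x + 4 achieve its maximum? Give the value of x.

The derivative is 4x^2 + 28x + 40, which vanishes at x = -5 and x = -2.
Evaluating at the critical points and endpoints: g(-7) = -142/3, g(-5) = -38/3, g(-2) = -92/3, g(1) = 178/3.
So the maximum is g(1) = 178/3.

1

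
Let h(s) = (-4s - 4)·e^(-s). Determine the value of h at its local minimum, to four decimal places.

h'(s) = (-4)·e^(-s) + (-4s - 4)·(-1)·e^(-s) = (4s)·e^(-s). Since e^(-s) > 0, the only critical point is s = 0.
h''(0) has the same sign as 4 > 0, so this is a local minimum.
h(0) = (-4)·e^(0) ≈ -4.0000.

-4.0000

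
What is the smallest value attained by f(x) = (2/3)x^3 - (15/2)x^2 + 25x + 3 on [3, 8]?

143/6

f'(x) = 2x^2 - 15x + 25, whose only zero in [3, 8] is x = 5.
Evaluating at the critical points and endpoints: f(3) = 57/2, f(5) = 143/6, f(8) = 193/3.
So the minimum is f(5) = 143/6.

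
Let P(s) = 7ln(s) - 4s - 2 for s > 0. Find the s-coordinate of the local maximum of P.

P'(s) = 7/s − 4 = 0 gives s = 7/4.
P''(s) = -7/s², which is negative for s > 0, so this is a local maximum.
P(7/4) = 7·ln(7/4) - 7 - 2 ≈ -5.0827.

7/4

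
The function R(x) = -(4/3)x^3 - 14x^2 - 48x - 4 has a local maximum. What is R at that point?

50

R'(x) = -4x^2 - 28x - 48 = 0 at x = -4, -3.
Second-derivative test with R''(x) = -8x - 28: R''(-4) = 4 > 0 ⇒ local minimum; R''(-3) = -4 < 0 ⇒ local maximum.
The local maximum is R(-3) = 50.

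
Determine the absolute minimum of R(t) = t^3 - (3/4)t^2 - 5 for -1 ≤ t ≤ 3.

Differentiating, R'(t) = 3t^2 - (3/2)t; which vanishes at t = 0 and t = 1/2.
Evaluating at the critical points and endpoints: R(-1) = -27/4; R(0) = -5; R(1/2) = -81/16; R(3) = 61/4.
So the minimum is R(-1) = -27/4.

-27/4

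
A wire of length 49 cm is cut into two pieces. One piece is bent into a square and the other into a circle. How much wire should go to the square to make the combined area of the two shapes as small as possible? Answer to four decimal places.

27.4449

Let x be the length used for the square. Square side x/4; circle radius (49−x)/(2π).
A(x) = (x/4)² + π·((49−x)/(2π))² = x²/16 + (49−x)²/(4π) for 0 ≤ x ≤ 49. A'(x) = x/8 − (49−x)/(2π) = 0 gives x = 4·49/(π+4) ≈ 27.4449.
A'' = 1/8 + 1/(2π) > 0, so this gives the minimum combined area; x ≈ 27.4449 cm to the square.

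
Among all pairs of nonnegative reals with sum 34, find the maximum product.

289

With x + y = 34, the product is P(x) = x(34 − x).
P'(x) = 34 − 2x = 0 gives x = 17; P'' = −2 < 0, so this is the maximum.
P = 17·17 = 289.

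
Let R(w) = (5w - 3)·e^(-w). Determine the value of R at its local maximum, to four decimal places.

1.0095

Differentiating with the product rule gives R'(w) = (-5w + 8)·e^(-w). Since e^(-w) > 0, the only critical point is w = 8/5.
R''(8/5) has the same sign as -5 < 0, so this is a local maximum.
R(8/5) = (5)·e^(-8/5) ≈ 1.0095.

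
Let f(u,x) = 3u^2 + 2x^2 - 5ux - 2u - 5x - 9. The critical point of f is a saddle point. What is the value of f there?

∂f/∂u = 6u - 5x - 2 = 0 and ∂f/∂x = -5u + 4x - 5 = 0, so (u, x) = (-33, -40).
The Hessian has f_{uu} = 6, f_{xx} = 4, f_{ux} = -5, giving D = -1 < 0, so the point is a saddle point.
f(-33, -40) = 124.

124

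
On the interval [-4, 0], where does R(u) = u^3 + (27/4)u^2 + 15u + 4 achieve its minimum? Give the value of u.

Differentiating, R'(u) = 3u^2 + (27/2)u + 15; which vanishes at u = -5/2 and u = -2.
Evaluating at the critical points and endpoints: R(-4) = -12; R(-5/2) = -111/16; R(-2) = -7; R(0) = 4.
So the minimum is R(-4) = -12.

-4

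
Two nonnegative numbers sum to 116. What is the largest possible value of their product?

With x + y = 116, the product is P(x) = x(116 − x).
P'(x) = 116 − 2x = 0 gives x = 58; P'' = −2 < 0, so this is the maximum.
P = 58·58 = 3364.

3364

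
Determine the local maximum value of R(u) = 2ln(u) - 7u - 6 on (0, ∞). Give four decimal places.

-10.5055

R'(u) = 2/u − 7 = 0 gives u = 2/7.
R''(u) = -2/u², which is negative for u > 0, so this is a local maximum.
R(2/7) = 2·ln(2/7) - 2 - 6 ≈ -10.5055.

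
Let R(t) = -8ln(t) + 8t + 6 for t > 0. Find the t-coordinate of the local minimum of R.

1

R'(t) = -8/t + 8 = 0 gives t = 1.
R''(t) = 8/t², which is positive for t > 0, so this is a local minimum.
R(1) = -8·ln(1) + 8 + 6 ≈ 14.0000.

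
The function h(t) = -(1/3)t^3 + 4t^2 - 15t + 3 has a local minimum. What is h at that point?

h'(t) = -t^2 + 8t - 15. Setting h'(t) = 0 gives t ∈ {3, 5}.
h''(t) = -2t + 8. h''(3) = 2 > 0 ⇒ local minimum; h''(5) = -2 < 0 ⇒ local maximum.
Thus h has its local minimum at t = 3, with value -15.

-15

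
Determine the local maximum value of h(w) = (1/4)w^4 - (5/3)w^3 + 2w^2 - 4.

-41/12

h'(w) = w^3 - 5w^2 + 4w = 0 at w = 0, 1, 4.
Since h''(w) = 3w^2 - 10w + 4, we get h''(0) = 4 > 0 ⇒ local minimum; h''(1) = -3 < 0 ⇒ local maximum; h''(4) = 12 > 0 ⇒ local minimum.
The local maximum is h(1) = -41/12.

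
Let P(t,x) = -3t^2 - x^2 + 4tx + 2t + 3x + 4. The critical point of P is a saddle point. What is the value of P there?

-39/4

∂P/∂t = -6t + 4x + 2 = 0 and ∂P/∂x = 4t - 2x + 3 = 0, so (t, x) = (-4, -13/2).
The Hessian has P_{tt} = -6, P_{xx} = -2, P_{tx} = 4, giving D = -4 < 0, so the point is a saddle point.
P(-4, -13/2) = -39/4.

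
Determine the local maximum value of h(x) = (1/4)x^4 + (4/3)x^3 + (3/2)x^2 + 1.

17/12

h'(x) = x^3 + 4x^2 + 3x = 0 at x = -3, -1, 0.
h''(x) = 3x^2 + 8x + 3. h''(-3) = 6 > 0 ⇒ local minimum; h''(-1) = -2 < 0 ⇒ local maximum; h''(0) = 3 > 0 ⇒ local minimum.
Thus h has its local maximum at x = -1, with value 17/12.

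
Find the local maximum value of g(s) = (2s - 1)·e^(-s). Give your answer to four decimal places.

0.4463

g'(s) = 2·e^(-s) + (2s - 1)·(-1)·e^(-s) = (-2s + 3)·e^(-s). Since e^(-s) > 0, the only critical point is s = 3/2.
g''(3/2) has the same sign as -2 < 0, so this is a local maximum.
g(3/2) = (2)·e^(-3/2) ≈ 0.4463.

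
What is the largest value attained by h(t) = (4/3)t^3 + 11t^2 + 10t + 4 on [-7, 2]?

Differentiating, h'(t) = 4t^2 + 22t + 10; which vanishes at t = -5 and t = -1/2.
Compare values at every candidate in [-7, 2]: h(-7) = 47/3, h(-5) = 187/3, h(-1/2) = 19/12, h(2) = 236/3.
So the maximum is h(2) = 236/3.

236/3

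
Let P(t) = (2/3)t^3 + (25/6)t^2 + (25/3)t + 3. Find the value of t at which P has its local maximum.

Critical points: P'(t) = 2t^2 + (25/3)t + 25/3 vanishes at t = -5/2, -5/3.
Since P''(t) = 4t + 25/3, we get P''(-5/2) = -5/3 < 0 ⇒ local maximum; P''(-5/3) = 5/3 > 0 ⇒ local minimum.
The local maximum is P(-5/2) = -53/24.

-5/2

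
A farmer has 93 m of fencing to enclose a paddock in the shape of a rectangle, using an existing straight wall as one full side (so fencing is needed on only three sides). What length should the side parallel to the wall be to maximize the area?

93/2

Let the sides perpendicular to the wall have length x and the parallel side y, so 2x + y = 93 and the area is A = xy = x(93 − 2x).
A'(x) = 93 − 4x = 0 gives x = 93/4, and A''(x) = −4 < 0 confirms a maximum.
Then y = 93 − 2·93/4 = 93/2 and A = 8649/8.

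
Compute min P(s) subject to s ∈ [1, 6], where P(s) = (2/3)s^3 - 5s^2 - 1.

-128/3

Differentiating, P'(s) = 2s^2 - 10s; whose only zero in [1, 6] is s = 5.
Compare values at every candidate in [1, 6]: P(1) = -16/3,  P(5) = -128/3,  P(6) = -37.
The minimum over the interval is -128/3, attained at s = 5.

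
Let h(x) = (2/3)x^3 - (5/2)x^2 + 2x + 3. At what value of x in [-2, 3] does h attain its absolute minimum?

-2

The derivative is 2x^2 - 5x + 2, which vanishes at x = 1/2 and x = 2.
Evaluating at the critical points and endpoints: h(-2) = -49/3; h(1/2) = 83/24; h(2) = 7/3; h(3) = 9/2.
So the minimum is h(-2) = -49/3.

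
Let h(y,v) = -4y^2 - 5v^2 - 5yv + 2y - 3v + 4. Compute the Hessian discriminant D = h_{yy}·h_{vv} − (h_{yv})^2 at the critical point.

∂h/∂y = -8y - 5v + 2 = 0 and ∂h/∂v = -5y - 10v - 3 = 0, so (y, v) = (7/11, -34/55).
The Hessian has h_{yy} = -8, h_{vv} = -10, h_{yv} = -5, giving D = 55 > 0 with h_{yy} < 0, so the point is a local maximum.
D = (-8)·(-10) − (-5)^2 = 55.

55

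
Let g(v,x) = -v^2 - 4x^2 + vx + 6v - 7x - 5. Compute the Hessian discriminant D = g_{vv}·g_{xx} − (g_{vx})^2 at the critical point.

15

∂g/∂v = -2v + x + 6 = 0 and ∂g/∂x = v - 8x - 7 = 0, so (v, x) = (41/15, -8/15).
The Hessian has g_{vv} = -2, g_{xx} = -8, g_{vx} = 1, giving D = 15 > 0 with g_{vv} < 0, so the point is a local maximum.
D = (-2)·(-8) − (1)^2 = 15.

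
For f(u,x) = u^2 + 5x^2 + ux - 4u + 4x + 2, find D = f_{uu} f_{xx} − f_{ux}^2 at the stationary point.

∂f/∂u = 2u + x - 4 = 0 and ∂f/∂x = u + 10x + 4 = 0, so (u, x) = (44/19, -12/19).
The Hessian has f_{uu} = 2, f_{xx} = 10, f_{ux} = 1, giving D = 19 > 0 with f_{uu} > 0, so the point is a local minimum.
D = (2)·(10) − (1)^2 = 19.

19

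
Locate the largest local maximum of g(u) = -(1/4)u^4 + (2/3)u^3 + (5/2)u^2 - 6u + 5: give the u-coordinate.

g'(u) = -u^3 + 2u^2 + 5u - 6. Setting g'(u) = 0 gives u ∈ {-2, 1, 3}.
Second-derivative test with g''(u) = -3u^2 + 4u + 5: g''(-2) = -15 < 0 ⇒ local maximum; g''(1) = 6 > 0 ⇒ local minimum; g''(3) = -10 < 0 ⇒ local maximum.
So the largest local maximum value is g(-2) = 53/3.

-2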